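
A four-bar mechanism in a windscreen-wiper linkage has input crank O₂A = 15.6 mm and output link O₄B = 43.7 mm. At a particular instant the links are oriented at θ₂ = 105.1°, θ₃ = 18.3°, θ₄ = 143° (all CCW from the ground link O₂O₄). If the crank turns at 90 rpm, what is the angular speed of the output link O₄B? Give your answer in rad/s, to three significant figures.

ω₂ = 9.425 rad/s (from 90 rpm).
Differentiating the loop-closure r₂e^{iθ₂}+r₃e^{iθ₃}=r₁+r₄e^{iθ₄} gives r₂ω₂e^{iθ₂}+r₃ω₃e^{iθ₃}=r₄ω₄e^{iθ₄}.
Eliminating the other unknown: ω₄ = r₂ω₂ sin(θ₂−θ₃) / [r₄ sin(θ₄−θ₃)].
Numerator sine = +0.99844; denominator sine = +0.82214.
Result = 0.0156·9.425·(+0.99844) / (0.0437·(+0.82214)) = +4.0859 rad/s; magnitude 4.0859 rad/s.

4.09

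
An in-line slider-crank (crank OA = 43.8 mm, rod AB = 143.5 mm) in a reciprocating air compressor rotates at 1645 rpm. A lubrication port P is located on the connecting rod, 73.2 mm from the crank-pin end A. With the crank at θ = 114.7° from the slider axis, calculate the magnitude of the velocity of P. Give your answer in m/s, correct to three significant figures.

ω = 172.3 rad/s.  Crank-pin speed |V_A| = rω = 7.5452 m/s, perpendicular to OA.
Rod angle: sinφ = −(r/L) sinθ ⇒ φ = -16.099°; ω_rod = −rω cosθ/√(L²−r²sin²θ) = +22.868 rad/s.
V_P = V_A + ω_rod × AP, with AP = 0.0732 m along the rod.
Components: V_Px = −rω sinθ − a·ω_rod·sinφ = -6.3907 m/s;  V_Py = rω cosθ + a·ω_rod·cosφ = -1.5446 m/s.
|V_P| = √(V_Px² + V_Py²) = 6.5747 m/s.

6.57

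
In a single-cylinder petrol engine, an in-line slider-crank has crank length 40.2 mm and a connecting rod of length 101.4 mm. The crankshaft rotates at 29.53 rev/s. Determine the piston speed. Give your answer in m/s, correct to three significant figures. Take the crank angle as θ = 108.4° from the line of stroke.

6.12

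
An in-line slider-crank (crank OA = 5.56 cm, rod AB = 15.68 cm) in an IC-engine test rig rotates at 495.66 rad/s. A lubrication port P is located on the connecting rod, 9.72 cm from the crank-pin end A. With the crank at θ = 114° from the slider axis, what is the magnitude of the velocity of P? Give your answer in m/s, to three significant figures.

ω = 495.7 rad/s.  Crank-pin speed |V_A| = rω = 27.559 m/s, perpendicular to OA.
Rod angle: sinφ = −(r/L) sinθ ⇒ φ = -18.901°; ω_rod = −rω cosθ/√(L²−r²sin²θ) = +75.561 rad/s.
V_P = V_A + ω_rod × AP, with AP = 0.0972 m along the rod.
Components: V_Px = −rω sinθ − a·ω_rod·sinφ = -22.797 m/s;  V_Py = rω cosθ + a·ω_rod·cosφ = -4.2606 m/s.
|V_P| = √(V_Px² + V_Py²) = 23.192 m/s.

23.2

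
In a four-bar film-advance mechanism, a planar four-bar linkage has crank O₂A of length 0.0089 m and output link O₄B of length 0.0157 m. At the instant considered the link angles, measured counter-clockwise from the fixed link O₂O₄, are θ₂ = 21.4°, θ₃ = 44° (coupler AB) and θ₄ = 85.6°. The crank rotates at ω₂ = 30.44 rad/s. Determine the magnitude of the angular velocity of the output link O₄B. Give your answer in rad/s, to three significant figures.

9.99

ω₂ = 30.44 rad/s
Differentiating the loop-closure r₂e^{iθ₂}+r₃e^{iθ₃}=r₁+r₄e^{iθ₄} gives r₂ω₂e^{iθ₂}+r₃ω₃e^{iθ₃}=r₄ω₄e^{iθ₄}.
Eliminating the other unknown: ω₄ = r₂ω₂ sin(θ₂−θ₃) / [r₄ sin(θ₄−θ₃)].
Numerator sine = -0.38430; denominator sine = +0.66393.
Result = 0.0089·30.44·(-0.38430) / (0.0157·(+0.66393)) = -9.988 rad/s; magnitude 9.988 rad/s.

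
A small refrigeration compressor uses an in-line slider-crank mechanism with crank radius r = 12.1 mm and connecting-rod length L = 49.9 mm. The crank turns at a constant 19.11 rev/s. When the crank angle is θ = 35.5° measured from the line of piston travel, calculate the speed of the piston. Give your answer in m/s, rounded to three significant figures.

ω = 2π·19.1 = 120.1 rad/s
For an in-line slider-crank, x = r cosθ + √(L² − r² sin²θ), so v = −rω sinθ·[1 + r cosθ/√(L² − r² sin²θ)].
With r = 0.0121 m, L = 0.0499 m, θ = 35.5°: √(L² − r² sin²θ) = 0.049403 m.
v = −0.0121·120.1·0.58070·[1 + 0.0121·0.81412/0.049403] = -1.0119 m/s.
|v| = 1.0119 m/s.

1.01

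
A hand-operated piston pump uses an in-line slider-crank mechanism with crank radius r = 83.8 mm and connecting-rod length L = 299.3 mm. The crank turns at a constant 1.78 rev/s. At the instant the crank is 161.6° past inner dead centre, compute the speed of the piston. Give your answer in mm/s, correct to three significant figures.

217

ω = 2π·1.78 = 11.18 rad/s
For an in-line slider-crank, x = r cosθ + √(L² − r² sin²θ), so v = −rω sinθ·[1 + r cosθ/√(L² − r² sin²θ)].
With r = 0.0838 m, L = 0.2993 m, θ = 161.6°: √(L² − r² sin²θ) = 0.29813 m.
v = −0.0838·11.18·0.31565·[1 + 0.0838·-0.94888/0.29813] = -0.21693 m/s.
|v| = 0.21693 m/s = 216.93 mm/s.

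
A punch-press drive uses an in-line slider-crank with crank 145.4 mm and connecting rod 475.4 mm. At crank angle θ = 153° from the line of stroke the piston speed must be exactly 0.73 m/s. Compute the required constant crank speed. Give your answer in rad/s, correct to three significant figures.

15.3

For an in-line slider-crank, |v_piston| = rω|sinθ|·[1 + r cosθ/√(L² − r² sin²θ)].
With r = 0.1454 m, L = 0.4754 m, θ = 153°: the bracketed kinematic factor |dx/dθ| = 0.047846 m.
ω = v/|dx/dθ| = 0.73/0.047846 = 15.257 rad/s.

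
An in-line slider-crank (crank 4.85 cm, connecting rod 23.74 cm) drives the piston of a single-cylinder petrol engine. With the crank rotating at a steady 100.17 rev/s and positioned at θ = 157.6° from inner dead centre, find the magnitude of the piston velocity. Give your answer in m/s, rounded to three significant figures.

9.43

ω = 2π·100 = 629.4 rad/s
For an in-line slider-crank, x = r cosθ + √(L² − r² sin²θ), so v = −rω sinθ·[1 + r cosθ/√(L² − r² sin²θ)].
With r = 0.0485 m, L = 0.2374 m, θ = 157.6°: √(L² − r² sin²θ) = 0.23668 m.
v = −0.0485·629.4·0.38107·[1 + 0.0485·-0.92455/0.23668] = -9.4285 m/s.
|v| = 9.4285 m/s.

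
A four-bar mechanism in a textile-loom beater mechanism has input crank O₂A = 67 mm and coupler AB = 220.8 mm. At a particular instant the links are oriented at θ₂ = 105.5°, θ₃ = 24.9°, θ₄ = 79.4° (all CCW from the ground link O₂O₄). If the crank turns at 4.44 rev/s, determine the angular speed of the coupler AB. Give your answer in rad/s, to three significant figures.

ω₂ = 27.9 rad/s (from 4.44 rev/s).
Differentiating the loop-closure r₂e^{iθ₂}+r₃e^{iθ₃}=r₁+r₄e^{iθ₄} gives r₂ω₂e^{iθ₂}+r₃ω₃e^{iθ₃}=r₄ω₄e^{iθ₄}.
Eliminating the other unknown: ω₃ = r₂ω₂ sin(θ₄−θ₂) / [r₃ sin(θ₃−θ₄)].
Numerator sine = -0.43994; denominator sine = -0.81412.
Result = 0.067·27.9·(-0.43994) / (0.2208·(-0.81412)) = +4.5745 rad/s; magnitude 4.5745 rad/s.

4.57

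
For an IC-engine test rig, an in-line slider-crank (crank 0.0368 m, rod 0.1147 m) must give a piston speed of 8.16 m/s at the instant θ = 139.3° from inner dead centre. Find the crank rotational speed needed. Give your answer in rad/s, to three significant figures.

453

For an in-line slider-crank, |v_piston| = rω|sinθ|·[1 + r cosθ/√(L² − r² sin²θ)].
With r = 0.0368 m, L = 0.1147 m, θ = 139.3°: the bracketed kinematic factor |dx/dθ| = 0.018028 m.
ω = v/|dx/dθ| = 8.16/0.018028 = 452.63 rad/s.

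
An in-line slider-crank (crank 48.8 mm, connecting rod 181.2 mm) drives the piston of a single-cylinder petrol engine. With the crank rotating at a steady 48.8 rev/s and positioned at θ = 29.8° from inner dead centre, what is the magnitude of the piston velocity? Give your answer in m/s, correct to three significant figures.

ω = 2π·48.8 = 306.6 rad/s
For an in-line slider-crank, x = r cosθ + √(L² − r² sin²θ), so v = −rω sinθ·[1 + r cosθ/√(L² − r² sin²θ)].
With r = 0.0488 m, L = 0.1812 m, θ = 29.8°: √(L² − r² sin²θ) = 0.17957 m.
v = −0.0488·306.6·0.49697·[1 + 0.0488·0.86777/0.17957] = -9.1899 m/s.
|v| = 9.1899 m/s.

9.19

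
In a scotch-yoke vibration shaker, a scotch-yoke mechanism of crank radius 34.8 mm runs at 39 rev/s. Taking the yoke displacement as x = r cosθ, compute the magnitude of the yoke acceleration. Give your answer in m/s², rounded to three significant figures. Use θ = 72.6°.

625

ω = 245 rad/s (from 39 rev/s).
x = r cosθ ⇒ ẍ = −rω² cosθ (ω constant).
|a| = rω²|cosθ| = 0.0348·(245)²·|cos 72.6°| = 624.88 m/s².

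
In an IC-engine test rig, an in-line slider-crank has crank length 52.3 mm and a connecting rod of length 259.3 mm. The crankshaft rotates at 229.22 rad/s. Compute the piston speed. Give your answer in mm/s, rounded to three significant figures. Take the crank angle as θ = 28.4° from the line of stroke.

6720

ω = 229.2 rad/s
For an in-line slider-crank, x = r cosθ + √(L² − r² sin²θ), so v = −rω sinθ·[1 + r cosθ/√(L² − r² sin²θ)].
With r = 0.0523 m, L = 0.2593 m, θ = 28.4°: √(L² − r² sin²θ) = 0.2581 m.
v = −0.0523·229.2·0.47562·[1 + 0.0523·0.87965/0.2581] = -6.7182 m/s.
|v| = 6.7182 m/s = 6718.2 mm/s.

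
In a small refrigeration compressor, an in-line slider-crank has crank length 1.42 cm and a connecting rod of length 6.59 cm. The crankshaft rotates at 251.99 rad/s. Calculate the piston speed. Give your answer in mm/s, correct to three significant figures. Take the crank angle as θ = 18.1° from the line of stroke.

1340

ω = 252 rad/s
For an in-line slider-crank, x = r cosθ + √(L² − r² sin²θ), so v = −rω sinθ·[1 + r cosθ/√(L² − r² sin²θ)].
With r = 0.0142 m, L = 0.0659 m, θ = 18.1°: √(L² − r² sin²θ) = 0.065752 m.
v = −0.0142·252·0.31068·[1 + 0.0142·0.95052/0.065752] = -1.3399 m/s.
|v| = 1.3399 m/s = 1339.9 mm/s.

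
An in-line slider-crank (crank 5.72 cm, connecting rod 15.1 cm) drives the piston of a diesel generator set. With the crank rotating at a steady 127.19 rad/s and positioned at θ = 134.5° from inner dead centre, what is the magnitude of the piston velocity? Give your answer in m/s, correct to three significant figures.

3.76

ω = 127.2 rad/s
For an in-line slider-crank, x = r cosθ + √(L² − r² sin²θ), so v = −rω sinθ·[1 + r cosθ/√(L² − r² sin²θ)].
With r = 0.0572 m, L = 0.151 m, θ = 134.5°: √(L² − r² sin²θ) = 0.14538 m.
v = −0.0572·127.2·0.71325·[1 + 0.0572·-0.70091/0.14538] = -3.7581 m/s.
|v| = 3.7581 m/s.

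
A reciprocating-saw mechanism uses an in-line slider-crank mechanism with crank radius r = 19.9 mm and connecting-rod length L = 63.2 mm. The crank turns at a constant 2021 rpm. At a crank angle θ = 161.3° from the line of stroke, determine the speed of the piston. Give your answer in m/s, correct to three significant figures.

0.946

ω = 2π·2021/60 = 211.6 rad/s
For an in-line slider-crank, x = r cosθ + √(L² − r² sin²θ), so v = −rω sinθ·[1 + r cosθ/√(L² − r² sin²θ)].
With r = 0.0199 m, L = 0.0632 m, θ = 161.3°: √(L² − r² sin²θ) = 0.062877 m.
v = −0.0199·211.6·0.32061·[1 + 0.0199·-0.94721/0.062877] = -0.9455 m/s.
|v| = 0.9455 m/s.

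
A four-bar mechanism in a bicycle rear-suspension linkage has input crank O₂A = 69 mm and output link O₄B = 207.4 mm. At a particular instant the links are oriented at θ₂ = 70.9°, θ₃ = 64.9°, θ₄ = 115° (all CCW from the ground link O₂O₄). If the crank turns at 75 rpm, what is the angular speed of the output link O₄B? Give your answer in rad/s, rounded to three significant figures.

0.356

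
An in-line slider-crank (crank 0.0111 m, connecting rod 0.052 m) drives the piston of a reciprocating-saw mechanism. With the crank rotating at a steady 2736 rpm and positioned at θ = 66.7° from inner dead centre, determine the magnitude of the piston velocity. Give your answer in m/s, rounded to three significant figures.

3.17

ω = 2π·2736/60 = 286.5 rad/s
For an in-line slider-crank, x = r cosθ + √(L² − r² sin²θ), so v = −rω sinθ·[1 + r cosθ/√(L² − r² sin²θ)].
With r = 0.0111 m, L = 0.052 m, θ = 66.7°: √(L² − r² sin²θ) = 0.050991 m.
v = −0.0111·286.5·0.91845·[1 + 0.0111·0.39555/0.050991] = -3.1724 m/s.
|v| = 3.1724 m/s.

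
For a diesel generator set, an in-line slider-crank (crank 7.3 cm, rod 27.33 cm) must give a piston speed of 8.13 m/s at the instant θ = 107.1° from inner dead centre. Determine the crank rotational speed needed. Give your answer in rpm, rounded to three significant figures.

1210

For an in-line slider-crank, |v_piston| = rω|sinθ|·[1 + r cosθ/√(L² − r² sin²θ)].
With r = 0.073 m, L = 0.2733 m, θ = 107.1°: the bracketed kinematic factor |dx/dθ| = 0.064105 m.
ω = v/|dx/dθ| = 8.13/0.064105 = 126.82 rad/s.
N = 60ω/(2π) = 1211.1 rpm.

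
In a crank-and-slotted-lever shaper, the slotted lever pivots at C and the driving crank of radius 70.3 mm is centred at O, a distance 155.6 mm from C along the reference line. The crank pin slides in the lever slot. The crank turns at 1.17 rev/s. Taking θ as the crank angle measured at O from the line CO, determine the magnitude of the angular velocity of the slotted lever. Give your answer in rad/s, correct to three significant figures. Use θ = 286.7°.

ω = 7.351 rad/s (from 1.17 rev/s).
Crank pin A relative to C: A = (d + r cosθ, r sinθ); lever angle φ = atan2(r sinθ, d + r cosθ).
Differentiating tanφ: φ̇ = rω(d cosθ + r)/(d² + r² + 2dr cosθ).
d² + r² + 2dr cosθ = |CA|² = 0.0354401 m²;  d cosθ + r = +0.11501 m.
|ω_lever| = |0.0703·7.351·+0.11501| / 0.0354401 = 1.6772 rad/s.

1.68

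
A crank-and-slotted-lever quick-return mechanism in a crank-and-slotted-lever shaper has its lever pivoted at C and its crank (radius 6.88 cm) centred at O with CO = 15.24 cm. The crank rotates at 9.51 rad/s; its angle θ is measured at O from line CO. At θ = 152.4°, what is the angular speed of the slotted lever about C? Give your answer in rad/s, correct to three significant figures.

4.62

ω = 9.51 rad/s
Crank pin A relative to C: A = (d + r cosθ, r sinθ); lever angle φ = atan2(r sinθ, d + r cosθ).
Differentiating tanφ: φ̇ = rω(d cosθ + r)/(d² + r² + 2dr cosθ).
d² + r² + 2dr cosθ = |CA|² = 0.0093753 m²;  d cosθ + r = -0.066257 m.
|ω_lever| = |0.0688·9.51·-0.066257| / 0.0093753 = 4.624 rad/s.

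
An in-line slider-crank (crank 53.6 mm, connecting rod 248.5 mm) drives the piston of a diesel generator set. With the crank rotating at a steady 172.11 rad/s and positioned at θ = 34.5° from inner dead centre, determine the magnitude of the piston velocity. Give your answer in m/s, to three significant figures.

ω = 172.1 rad/s
For an in-line slider-crank, x = r cosθ + √(L² − r² sin²θ), so v = −rω sinθ·[1 + r cosθ/√(L² − r² sin²θ)].
With r = 0.0536 m, L = 0.2485 m, θ = 34.5°: √(L² − r² sin²θ) = 0.24664 m.
v = −0.0536·172.1·0.56641·[1 + 0.0536·0.82413/0.24664] = -6.161 m/s.
|v| = 6.161 m/s.

6.16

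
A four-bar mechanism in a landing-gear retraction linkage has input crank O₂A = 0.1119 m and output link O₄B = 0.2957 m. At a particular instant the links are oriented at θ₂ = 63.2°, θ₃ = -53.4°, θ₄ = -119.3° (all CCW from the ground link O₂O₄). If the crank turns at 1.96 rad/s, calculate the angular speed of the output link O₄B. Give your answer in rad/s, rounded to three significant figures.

0.727

ω₂ = 1.96 rad/s
Differentiating the loop-closure r₂e^{iθ₂}+r₃e^{iθ₃}=r₁+r₄e^{iθ₄} gives r₂ω₂e^{iθ₂}+r₃ω₃e^{iθ₃}=r₄ω₄e^{iθ₄}.
Eliminating the other unknown: ω₄ = r₂ω₂ sin(θ₂−θ₃) / [r₄ sin(θ₄−θ₃)].
Numerator sine = +0.89415; denominator sine = -0.91283.
Result = 0.1119·1.96·(+0.89415) / (0.2957·(-0.91283)) = -0.72653 rad/s; magnitude 0.72653 rad/s.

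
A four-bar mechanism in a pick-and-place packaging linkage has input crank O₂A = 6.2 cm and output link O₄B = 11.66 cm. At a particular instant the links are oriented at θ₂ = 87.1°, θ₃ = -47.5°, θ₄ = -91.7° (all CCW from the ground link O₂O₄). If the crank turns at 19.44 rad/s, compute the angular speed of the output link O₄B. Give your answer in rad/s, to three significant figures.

10.6

ω₂ = 19.44 rad/s
Differentiating the loop-closure r₂e^{iθ₂}+r₃e^{iθ₃}=r₁+r₄e^{iθ₄} gives r₂ω₂e^{iθ₂}+r₃ω₃e^{iθ₃}=r₄ω₄e^{iθ₄}.
Eliminating the other unknown: ω₄ = r₂ω₂ sin(θ₂−θ₃) / [r₄ sin(θ₄−θ₃)].
Numerator sine = +0.71203; denominator sine = -0.69717.
Result = 0.062·19.44·(+0.71203) / (0.1166·(-0.69717)) = -10.557 rad/s; magnitude 10.557 rad/s.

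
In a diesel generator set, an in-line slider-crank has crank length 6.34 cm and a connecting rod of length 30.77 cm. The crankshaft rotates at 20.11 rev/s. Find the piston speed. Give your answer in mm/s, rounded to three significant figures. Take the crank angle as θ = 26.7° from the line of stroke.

4260

ω = 2π·20.1 = 126.4 rad/s
For an in-line slider-crank, x = r cosθ + √(L² − r² sin²θ), so v = −rω sinθ·[1 + r cosθ/√(L² − r² sin²θ)].
With r = 0.0634 m, L = 0.3077 m, θ = 26.7°: √(L² − r² sin²θ) = 0.30638 m.
v = −0.0634·126.4·0.44932·[1 + 0.0634·0.89337/0.30638] = -4.2649 m/s.
|v| = 4.2649 m/s = 4264.9 mm/s.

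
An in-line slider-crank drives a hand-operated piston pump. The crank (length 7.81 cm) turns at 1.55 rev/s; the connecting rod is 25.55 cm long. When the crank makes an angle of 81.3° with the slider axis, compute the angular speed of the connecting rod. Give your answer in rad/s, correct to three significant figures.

ω = 9.739 rad/s (converted from 1.55 rev/s).
The rod makes angle φ with the slider axis where L sinφ = r sinθ; differentiating, L cosφ·φ̇ = r ω cosθ.
L cosφ = √(L² − r² sin²θ) = 0.24356 m.
|ω_rod| = r ω |cosθ| / √(L² − r² sin²θ) = 0.0781·9.739·0.15126/0.24356 = 0.47238 rad/s.

0.472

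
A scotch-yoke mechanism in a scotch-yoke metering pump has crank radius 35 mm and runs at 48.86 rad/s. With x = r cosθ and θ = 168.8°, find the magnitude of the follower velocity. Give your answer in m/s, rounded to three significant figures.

ω = 48.86 rad/s
x = r cosθ ⇒ ẋ = −rω sinθ.
|v| = rω|sinθ| = 0.035·48.86·|sin 168.8°| = 0.33216 m/s.

0.332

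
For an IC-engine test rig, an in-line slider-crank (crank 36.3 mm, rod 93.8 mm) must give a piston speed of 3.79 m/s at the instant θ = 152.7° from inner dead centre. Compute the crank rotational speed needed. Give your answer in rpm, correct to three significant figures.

For an in-line slider-crank, |v_piston| = rω|sinθ|·[1 + r cosθ/√(L² − r² sin²θ)].
With r = 0.0363 m, L = 0.0938 m, θ = 152.7°: the bracketed kinematic factor |dx/dθ| = 0.010831 m.
ω = v/|dx/dθ| = 3.79/0.010831 = 349.92 rad/s.
N = 60ω/(2π) = 3341.4 rpm.

3340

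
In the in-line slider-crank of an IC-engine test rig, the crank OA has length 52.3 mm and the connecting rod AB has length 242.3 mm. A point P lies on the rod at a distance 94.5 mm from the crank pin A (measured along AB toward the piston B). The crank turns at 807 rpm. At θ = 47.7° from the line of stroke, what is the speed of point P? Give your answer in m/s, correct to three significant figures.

3.90

ω = 84.51 rad/s.  Crank-pin speed |V_A| = rω = 4.4198 m/s, perpendicular to OA.
Rod angle: sinφ = −(r/L) sinθ ⇒ φ = -9.186°; ω_rod = −rω cosθ/√(L²−r²sin²θ) = -12.436 rad/s.
V_P = V_A + ω_rod × AP, with AP = 0.0945 m along the rod.
Components: V_Px = −rω sinθ − a·ω_rod·sinφ = -3.4566 m/s;  V_Py = rω cosθ + a·ω_rod·cosφ = +1.8145 m/s.
|V_P| = √(V_Px² + V_Py²) = 3.9039 m/s.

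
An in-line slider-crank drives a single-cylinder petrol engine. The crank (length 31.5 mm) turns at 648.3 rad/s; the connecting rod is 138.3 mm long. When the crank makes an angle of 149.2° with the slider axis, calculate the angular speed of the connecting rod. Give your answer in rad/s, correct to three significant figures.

ω = 648.3 rad/s
The rod makes angle φ with the slider axis where L sinφ = r sinθ; differentiating, L cosφ·φ̇ = r ω cosθ.
L cosφ = √(L² − r² sin²θ) = 0.13736 m.
|ω_rod| = r ω |cosθ| / √(L² − r² sin²θ) = 0.0315·648.3·0.85896/0.13736 = 127.71 rad/s.

128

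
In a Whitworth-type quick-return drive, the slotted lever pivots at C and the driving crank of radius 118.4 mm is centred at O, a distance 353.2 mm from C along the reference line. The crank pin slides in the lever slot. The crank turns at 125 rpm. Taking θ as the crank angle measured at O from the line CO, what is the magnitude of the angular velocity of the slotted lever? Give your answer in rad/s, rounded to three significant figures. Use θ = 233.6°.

ω = 13.09 rad/s (from 125 rpm).
Crank pin A relative to C: A = (d + r cosθ, r sinθ); lever angle φ = atan2(r sinθ, d + r cosθ).
Differentiating tanφ: φ̇ = rω(d cosθ + r)/(d² + r² + 2dr cosθ).
d² + r² + 2dr cosθ = |CA|² = 0.0891366 m²;  d cosθ + r = -0.091196 m.
|ω_lever| = |0.1184·13.09·-0.091196| / 0.0891366 = 1.5857 rad/s.

1.59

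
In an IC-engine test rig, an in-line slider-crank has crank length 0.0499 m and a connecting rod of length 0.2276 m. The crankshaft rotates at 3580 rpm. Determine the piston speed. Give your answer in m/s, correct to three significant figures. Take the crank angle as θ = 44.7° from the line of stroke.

ω = 2π·3580/60 = 374.9 rad/s
For an in-line slider-crank, x = r cosθ + √(L² − r² sin²θ), so v = −rω sinθ·[1 + r cosθ/√(L² − r² sin²θ)].
With r = 0.0499 m, L = 0.2276 m, θ = 44.7°: √(L² − r² sin²θ) = 0.22488 m.
v = −0.0499·374.9·0.70339·[1 + 0.0499·0.71080/0.22488] = -15.234 m/s.
|v| = 15.234 m/s.

15.2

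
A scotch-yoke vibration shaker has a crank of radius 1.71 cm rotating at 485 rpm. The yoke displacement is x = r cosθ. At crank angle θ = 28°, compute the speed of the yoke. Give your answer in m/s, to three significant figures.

ω = 50.79 rad/s (from 485 rpm).
x = r cosθ ⇒ ẋ = −rω sinθ.
|v| = rω|sinθ| = 0.0171·50.79·|sin 28°| = 0.40773 m/s.

0.408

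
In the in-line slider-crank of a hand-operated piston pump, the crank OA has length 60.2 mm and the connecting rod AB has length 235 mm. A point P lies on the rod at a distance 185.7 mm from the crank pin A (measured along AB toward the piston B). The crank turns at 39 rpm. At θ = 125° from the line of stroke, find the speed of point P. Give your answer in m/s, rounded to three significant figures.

ω = 4.084 rad/s.  Crank-pin speed |V_A| = rω = 0.24586 m/s, perpendicular to OA.
Rod angle: sinφ = −(r/L) sinθ ⇒ φ = -12.113°; ω_rod = −rω cosθ/√(L²−r²sin²θ) = +0.61375 rad/s.
V_P = V_A + ω_rod × AP, with AP = 0.1857 m along the rod.
Components: V_Px = −rω sinθ − a·ω_rod·sinφ = -0.17748 m/s;  V_Py = rω cosθ + a·ω_rod·cosφ = -0.029584 m/s.
|V_P| = √(V_Px² + V_Py²) = 0.17993 m/s.

0.180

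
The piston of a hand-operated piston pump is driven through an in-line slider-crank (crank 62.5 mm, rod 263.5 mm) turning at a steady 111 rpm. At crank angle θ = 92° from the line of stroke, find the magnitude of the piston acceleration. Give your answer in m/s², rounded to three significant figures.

2.35

ω = 2π·111/60 = 11.62 rad/s
x(θ) = r cosθ + √(L² − r² sin²θ); with ω constant, a = ω²·d²x/dθ².
d²x/dθ² = −r cosθ − r²(cos2θ)/√u − r⁴ sin²2θ/(4u^{3/2}),  u = L² − r² sin²θ = 0.0655308 m².
Substituting r = 0.0625 m, L = 0.2635 m, θ = 92°: d²x/dθ² = +0.017402 m.
a = ω²·d²x/dθ² = (11.62)²·(+0.017402) = +2.3513 m/s²;  |a| = 2.3513 m/s².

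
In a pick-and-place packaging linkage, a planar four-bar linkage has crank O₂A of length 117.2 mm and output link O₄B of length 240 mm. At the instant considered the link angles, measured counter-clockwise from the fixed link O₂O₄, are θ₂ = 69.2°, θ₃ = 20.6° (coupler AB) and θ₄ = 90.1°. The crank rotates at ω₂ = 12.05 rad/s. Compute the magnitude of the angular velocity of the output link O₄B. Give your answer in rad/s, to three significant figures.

ω₂ = 12.05 rad/s
Differentiating the loop-closure r₂e^{iθ₂}+r₃e^{iθ₃}=r₁+r₄e^{iθ₄} gives r₂ω₂e^{iθ₂}+r₃ω₃e^{iθ₃}=r₄ω₄e^{iθ₄}.
Eliminating the other unknown: ω₄ = r₂ω₂ sin(θ₂−θ₃) / [r₄ sin(θ₄−θ₃)].
Numerator sine = +0.75011; denominator sine = +0.93667.
Result = 0.1172·12.05·(+0.75011) / (0.24·(+0.93667)) = +4.7124 rad/s; magnitude 4.7124 rad/s.

4.71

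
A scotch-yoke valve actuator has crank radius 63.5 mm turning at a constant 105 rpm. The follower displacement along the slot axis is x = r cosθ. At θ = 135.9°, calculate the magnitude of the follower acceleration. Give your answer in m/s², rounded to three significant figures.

5.51

ω = 11 rad/s (from 105 rpm).
x = r cosθ ⇒ ẍ = −rω² cosθ (ω constant).
|a| = rω²|cosθ| = 0.0635·(11)²·|cos 135.9°| = 5.5133 m/s².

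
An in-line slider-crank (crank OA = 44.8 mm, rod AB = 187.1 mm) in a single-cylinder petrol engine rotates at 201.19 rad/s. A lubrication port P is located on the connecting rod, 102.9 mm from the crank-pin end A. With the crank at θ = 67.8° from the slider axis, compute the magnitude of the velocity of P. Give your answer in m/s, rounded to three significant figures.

8.90

ω = 201.2 rad/s.  Crank-pin speed |V_A| = rω = 9.0133 m/s, perpendicular to OA.
Rod angle: sinφ = −(r/L) sinθ ⇒ φ = -12.809°; ω_rod = −rω cosθ/√(L²−r²sin²θ) = -18.667 rad/s.
V_P = V_A + ω_rod × AP, with AP = 0.1029 m along the rod.
Components: V_Px = −rω sinθ − a·ω_rod·sinφ = -8.771 m/s;  V_Py = rω cosθ + a·ω_rod·cosφ = +1.5326 m/s.
|V_P| = √(V_Px² + V_Py²) = 8.9039 m/s.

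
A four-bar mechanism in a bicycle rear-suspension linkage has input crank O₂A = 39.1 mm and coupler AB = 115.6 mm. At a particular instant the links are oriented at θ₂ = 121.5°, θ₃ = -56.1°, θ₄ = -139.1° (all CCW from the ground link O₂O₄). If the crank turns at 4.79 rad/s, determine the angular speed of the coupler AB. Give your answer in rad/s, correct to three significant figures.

1.61

ω₂ = 4.79 rad/s
Differentiating the loop-closure r₂e^{iθ₂}+r₃e^{iθ₃}=r₁+r₄e^{iθ₄} gives r₂ω₂e^{iθ₂}+r₃ω₃e^{iθ₃}=r₄ω₄e^{iθ₄}.
Eliminating the other unknown: ω₃ = r₂ω₂ sin(θ₄−θ₂) / [r₃ sin(θ₃−θ₄)].
Numerator sine = +0.98657; denominator sine = +0.99255.
Result = 0.0391·4.79·(+0.98657) / (0.1156·(+0.99255)) = +1.6104 rad/s; magnitude 1.6104 rad/s.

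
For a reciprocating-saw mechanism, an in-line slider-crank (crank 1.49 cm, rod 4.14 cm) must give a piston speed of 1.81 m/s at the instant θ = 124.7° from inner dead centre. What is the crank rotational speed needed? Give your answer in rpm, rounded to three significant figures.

For an in-line slider-crank, |v_piston| = rω|sinθ|·[1 + r cosθ/√(L² − r² sin²θ)].
With r = 0.0149 m, L = 0.0414 m, θ = 124.7°: the bracketed kinematic factor |dx/dθ| = 0.0096225 m.
ω = v/|dx/dθ| = 1.81/0.0096225 = 188.1 rad/s.
N = 60ω/(2π) = 1796.2 rpm.

1800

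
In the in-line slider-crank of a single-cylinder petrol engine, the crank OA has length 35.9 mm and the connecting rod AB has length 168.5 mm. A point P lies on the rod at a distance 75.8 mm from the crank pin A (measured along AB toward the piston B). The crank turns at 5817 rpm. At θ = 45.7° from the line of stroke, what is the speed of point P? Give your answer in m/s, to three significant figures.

18.7

ω = 609.2 rad/s.  Crank-pin speed |V_A| = rω = 21.869 m/s, perpendicular to OA.
Rod angle: sinφ = −(r/L) sinθ ⇒ φ = -8.771°; ω_rod = −rω cosθ/√(L²−r²sin²θ) = -91.716 rad/s.
V_P = V_A + ω_rod × AP, with AP = 0.0758 m along the rod.
Components: V_Px = −rω sinθ − a·ω_rod·sinφ = -16.711 m/s;  V_Py = rω cosθ + a·ω_rod·cosφ = +8.4026 m/s.
|V_P| = √(V_Px² + V_Py²) = 18.705 m/s.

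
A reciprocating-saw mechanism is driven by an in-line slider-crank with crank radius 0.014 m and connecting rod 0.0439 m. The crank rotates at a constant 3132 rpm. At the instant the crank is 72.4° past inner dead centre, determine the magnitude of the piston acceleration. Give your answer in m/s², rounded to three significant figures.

48.1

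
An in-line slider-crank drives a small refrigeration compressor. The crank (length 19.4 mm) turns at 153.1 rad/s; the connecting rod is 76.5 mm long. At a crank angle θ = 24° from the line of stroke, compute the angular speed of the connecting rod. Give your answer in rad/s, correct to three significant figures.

ω = 153.1 rad/s
The rod makes angle φ with the slider axis where L sinφ = r sinθ; differentiating, L cosφ·φ̇ = r ω cosθ.
L cosφ = √(L² − r² sin²θ) = 0.076092 m.
|ω_rod| = r ω |cosθ| / √(L² − r² sin²θ) = 0.0194·153.1·0.91355/0.076092 = 35.659 rad/s.

35.7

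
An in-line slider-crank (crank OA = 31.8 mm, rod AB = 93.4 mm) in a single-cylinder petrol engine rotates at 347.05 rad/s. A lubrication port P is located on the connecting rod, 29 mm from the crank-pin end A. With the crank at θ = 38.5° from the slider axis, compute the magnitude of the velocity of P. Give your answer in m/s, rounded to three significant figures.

9.54

ω = 347.1 rad/s.  Crank-pin speed |V_A| = rω = 11.036 m/s, perpendicular to OA.
Rod angle: sinφ = −(r/L) sinθ ⇒ φ = -12.237°; ω_rod = −rω cosθ/√(L²−r²sin²θ) = -94.623 rad/s.
V_P = V_A + ω_rod × AP, with AP = 0.029 m along the rod.
Components: V_Px = −rω sinθ − a·ω_rod·sinφ = -7.4518 m/s;  V_Py = rω cosθ + a·ω_rod·cosφ = +5.9553 m/s.
|V_P| = √(V_Px² + V_Py²) = 9.5391 m/s.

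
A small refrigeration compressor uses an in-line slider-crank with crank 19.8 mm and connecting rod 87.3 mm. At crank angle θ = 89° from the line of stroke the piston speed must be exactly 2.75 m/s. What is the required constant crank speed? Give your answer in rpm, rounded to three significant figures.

1320

For an in-line slider-crank, |v_piston| = rω|sinθ|·[1 + r cosθ/√(L² − r² sin²θ)].
With r = 0.0198 m, L = 0.0873 m, θ = 89°: the bracketed kinematic factor |dx/dθ| = 0.019877 m.
ω = v/|dx/dθ| = 2.75/0.019877 = 138.35 rad/s.
N = 60ω/(2π) = 1321.1 rpm.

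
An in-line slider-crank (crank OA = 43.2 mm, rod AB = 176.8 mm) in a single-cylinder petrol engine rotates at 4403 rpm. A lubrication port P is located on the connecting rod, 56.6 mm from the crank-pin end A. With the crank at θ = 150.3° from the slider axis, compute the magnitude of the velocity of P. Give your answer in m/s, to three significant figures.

14.9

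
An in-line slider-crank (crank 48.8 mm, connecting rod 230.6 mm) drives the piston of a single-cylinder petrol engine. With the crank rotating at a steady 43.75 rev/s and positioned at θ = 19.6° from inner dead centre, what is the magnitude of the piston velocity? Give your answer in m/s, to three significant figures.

ω = 2π·43.7 = 274.9 rad/s
For an in-line slider-crank, x = r cosθ + √(L² − r² sin²θ), so v = −rω sinθ·[1 + r cosθ/√(L² − r² sin²θ)].
With r = 0.0488 m, L = 0.2306 m, θ = 19.6°: √(L² − r² sin²θ) = 0.23002 m.
v = −0.0488·274.9·0.33545·[1 + 0.0488·0.94206/0.23002] = -5.3993 m/s.
|v| = 5.3993 m/s.

5.40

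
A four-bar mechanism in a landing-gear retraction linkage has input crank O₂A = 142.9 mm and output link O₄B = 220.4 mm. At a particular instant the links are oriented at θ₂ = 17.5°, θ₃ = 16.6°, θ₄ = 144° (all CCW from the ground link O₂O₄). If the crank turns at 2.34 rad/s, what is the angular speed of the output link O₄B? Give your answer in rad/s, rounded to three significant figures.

0.0300

ω₂ = 2.34 rad/s
Differentiating the loop-closure r₂e^{iθ₂}+r₃e^{iθ₃}=r₁+r₄e^{iθ₄} gives r₂ω₂e^{iθ₂}+r₃ω₃e^{iθ₃}=r₄ω₄e^{iθ₄}.
Eliminating the other unknown: ω₄ = r₂ω₂ sin(θ₂−θ₃) / [r₄ sin(θ₄−θ₃)].
Numerator sine = +0.01571; denominator sine = +0.79441.
Result = 0.1429·2.34·(+0.01571) / (0.2204·(+0.79441)) = +0.029998 rad/s; magnitude 0.029998 rad/s.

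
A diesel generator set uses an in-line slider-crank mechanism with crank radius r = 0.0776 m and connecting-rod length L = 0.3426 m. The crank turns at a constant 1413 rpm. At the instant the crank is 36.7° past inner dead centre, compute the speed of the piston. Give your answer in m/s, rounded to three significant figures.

ω = 2π·1413/60 = 148 rad/s
For an in-line slider-crank, x = r cosθ + √(L² − r² sin²θ), so v = −rω sinθ·[1 + r cosθ/√(L² − r² sin²θ)].
With r = 0.0776 m, L = 0.3426 m, θ = 36.7°: √(L² − r² sin²θ) = 0.33945 m.
v = −0.0776·148·0.59763·[1 + 0.0776·0.80178/0.33945] = -8.1199 m/s.
|v| = 8.1199 m/s.

8.12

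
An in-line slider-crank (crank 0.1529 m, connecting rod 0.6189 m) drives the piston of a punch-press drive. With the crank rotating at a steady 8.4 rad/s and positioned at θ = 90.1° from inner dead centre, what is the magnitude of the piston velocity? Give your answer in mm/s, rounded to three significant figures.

ω = 8.4 rad/s
For an in-line slider-crank, x = r cosθ + √(L² − r² sin²θ), so v = −rω sinθ·[1 + r cosθ/√(L² − r² sin²θ)].
With r = 0.1529 m, L = 0.6189 m, θ = 90.1°: √(L² − r² sin²θ) = 0.59972 m.
v = −0.1529·8.4·1.00000·[1 + 0.1529·-0.00175/0.59972] = -1.2838 m/s.
|v| = 1.2838 m/s = 1283.8 mm/s.

1280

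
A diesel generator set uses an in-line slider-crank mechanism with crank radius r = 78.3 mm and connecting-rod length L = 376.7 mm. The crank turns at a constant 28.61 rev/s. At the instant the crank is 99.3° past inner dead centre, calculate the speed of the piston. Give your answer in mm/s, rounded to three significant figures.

13400

ω = 2π·28.6 = 179.8 rad/s
For an in-line slider-crank, x = r cosθ + √(L² − r² sin²θ), so v = −rω sinθ·[1 + r cosθ/√(L² − r² sin²θ)].
With r = 0.0783 m, L = 0.3767 m, θ = 99.3°: √(L² − r² sin²θ) = 0.36869 m.
v = −0.0783·179.8·0.98686·[1 + 0.0783·-0.16160/0.36869] = -13.414 m/s.
|v| = 13.414 m/s = 13414 mm/s.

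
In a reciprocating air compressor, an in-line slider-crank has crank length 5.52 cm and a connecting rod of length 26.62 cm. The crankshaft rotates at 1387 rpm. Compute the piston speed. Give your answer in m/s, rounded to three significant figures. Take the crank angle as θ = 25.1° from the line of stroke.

4.04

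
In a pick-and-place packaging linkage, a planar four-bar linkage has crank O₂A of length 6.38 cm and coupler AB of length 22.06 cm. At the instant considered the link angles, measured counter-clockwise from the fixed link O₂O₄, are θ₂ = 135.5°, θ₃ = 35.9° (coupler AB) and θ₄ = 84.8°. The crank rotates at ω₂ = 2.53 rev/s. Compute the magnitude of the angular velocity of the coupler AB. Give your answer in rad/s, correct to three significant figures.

4.72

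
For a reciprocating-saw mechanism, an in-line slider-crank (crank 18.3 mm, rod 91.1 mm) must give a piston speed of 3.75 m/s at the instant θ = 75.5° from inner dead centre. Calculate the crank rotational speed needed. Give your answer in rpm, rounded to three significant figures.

1920

For an in-line slider-crank, |v_piston| = rω|sinθ|·[1 + r cosθ/√(L² − r² sin²θ)].
With r = 0.0183 m, L = 0.0911 m, θ = 75.5°: the bracketed kinematic factor |dx/dθ| = 0.018626 m.
ω = v/|dx/dθ| = 3.75/0.018626 = 201.34 rad/s.
N = 60ω/(2π) = 1922.6 rpm.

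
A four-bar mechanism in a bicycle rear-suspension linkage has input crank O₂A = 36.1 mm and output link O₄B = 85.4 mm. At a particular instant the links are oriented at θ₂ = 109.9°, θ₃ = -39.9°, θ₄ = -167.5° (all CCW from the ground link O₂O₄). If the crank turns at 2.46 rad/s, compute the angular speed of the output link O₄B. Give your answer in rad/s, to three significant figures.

0.660

ω₂ = 2.46 rad/s
Differentiating the loop-closure r₂e^{iθ₂}+r₃e^{iθ₃}=r₁+r₄e^{iθ₄} gives r₂ω₂e^{iθ₂}+r₃ω₃e^{iθ₃}=r₄ω₄e^{iθ₄}.
Eliminating the other unknown: ω₄ = r₂ω₂ sin(θ₂−θ₃) / [r₄ sin(θ₄−θ₃)].
Numerator sine = +0.50302; denominator sine = -0.79229.
Result = 0.0361·2.46·(+0.50302) / (0.0854·(-0.79229)) = -0.66022 rad/s; magnitude 0.66022 rad/s.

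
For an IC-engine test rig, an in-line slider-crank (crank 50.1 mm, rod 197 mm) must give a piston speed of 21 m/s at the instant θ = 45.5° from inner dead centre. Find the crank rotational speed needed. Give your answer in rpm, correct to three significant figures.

4750

For an in-line slider-crank, |v_piston| = rω|sinθ|·[1 + r cosθ/√(L² − r² sin²θ)].
With r = 0.0501 m, L = 0.197 m, θ = 45.5°: the bracketed kinematic factor |dx/dθ| = 0.042211 m.
ω = v/|dx/dθ| = 21/0.042211 = 497.5 rad/s.
N = 60ω/(2π) = 4750.8 rpm.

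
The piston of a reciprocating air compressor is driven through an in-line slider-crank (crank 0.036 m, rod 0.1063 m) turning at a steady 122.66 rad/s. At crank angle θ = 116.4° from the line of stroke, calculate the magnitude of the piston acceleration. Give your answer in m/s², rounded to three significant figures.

353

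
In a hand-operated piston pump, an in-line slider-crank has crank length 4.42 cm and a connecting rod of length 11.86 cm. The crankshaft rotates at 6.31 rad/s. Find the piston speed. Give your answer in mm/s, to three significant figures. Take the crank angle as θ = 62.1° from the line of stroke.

ω = 6.31 rad/s
For an in-line slider-crank, x = r cosθ + √(L² − r² sin²θ), so v = −rω sinθ·[1 + r cosθ/√(L² − r² sin²θ)].
With r = 0.0442 m, L = 0.1186 m, θ = 62.1°: √(L² − r² sin²θ) = 0.11198 m.
v = −0.0442·6.31·0.88377·[1 + 0.0442·0.46793/0.11198] = -0.29201 m/s.
|v| = 0.29201 m/s = 292.01 mm/s.

292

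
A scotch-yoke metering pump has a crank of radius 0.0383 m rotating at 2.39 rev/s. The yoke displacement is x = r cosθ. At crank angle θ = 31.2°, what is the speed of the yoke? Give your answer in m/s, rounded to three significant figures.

0.298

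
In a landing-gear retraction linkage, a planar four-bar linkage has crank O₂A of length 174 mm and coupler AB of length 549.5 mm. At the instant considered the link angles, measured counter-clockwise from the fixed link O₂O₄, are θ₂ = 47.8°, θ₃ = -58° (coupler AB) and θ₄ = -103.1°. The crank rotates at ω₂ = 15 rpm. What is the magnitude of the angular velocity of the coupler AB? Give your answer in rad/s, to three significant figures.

ω₂ = 1.571 rad/s (from 15 rpm).
Differentiating the loop-closure r₂e^{iθ₂}+r₃e^{iθ₃}=r₁+r₄e^{iθ₄} gives r₂ω₂e^{iθ₂}+r₃ω₃e^{iθ₃}=r₄ω₄e^{iθ₄}.
Eliminating the other unknown: ω₃ = r₂ω₂ sin(θ₄−θ₂) / [r₃ sin(θ₃−θ₄)].
Numerator sine = -0.48634; denominator sine = +0.70834.
Result = 0.174·1.571·(-0.48634) / (0.5495·(+0.70834)) = -0.3415 rad/s; magnitude 0.3415 rad/s.

0.342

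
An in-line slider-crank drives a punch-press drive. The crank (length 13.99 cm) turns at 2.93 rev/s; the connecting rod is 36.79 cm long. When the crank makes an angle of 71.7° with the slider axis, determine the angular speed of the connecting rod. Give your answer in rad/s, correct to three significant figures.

2.36

ω = 18.41 rad/s (converted from 2.93 rev/s).
The rod makes angle φ with the slider axis where L sinφ = r sinθ; differentiating, L cosφ·φ̇ = r ω cosθ.
L cosφ = √(L² − r² sin²θ) = 0.34309 m.
|ω_rod| = r ω |cosθ| / √(L² − r² sin²θ) = 0.1399·18.41·0.31399/0.34309 = 2.3571 rad/s.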